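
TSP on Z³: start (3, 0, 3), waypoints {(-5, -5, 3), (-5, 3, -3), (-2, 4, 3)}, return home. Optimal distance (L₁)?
46
(one optimal route: (3, 0, 3) → (-5, -5, 3) → (-5, 3, -3) → (-2, 4, 3) → (3, 0, 3))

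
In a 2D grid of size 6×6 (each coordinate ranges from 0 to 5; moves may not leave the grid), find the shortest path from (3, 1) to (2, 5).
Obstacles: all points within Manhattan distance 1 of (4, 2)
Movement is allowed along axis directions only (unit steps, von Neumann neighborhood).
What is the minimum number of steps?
5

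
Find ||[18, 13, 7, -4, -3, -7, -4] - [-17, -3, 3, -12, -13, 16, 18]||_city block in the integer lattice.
118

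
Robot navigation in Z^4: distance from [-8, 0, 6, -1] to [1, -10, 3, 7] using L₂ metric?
15.9374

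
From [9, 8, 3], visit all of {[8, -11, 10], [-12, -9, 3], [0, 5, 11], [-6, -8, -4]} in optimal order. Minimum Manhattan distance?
88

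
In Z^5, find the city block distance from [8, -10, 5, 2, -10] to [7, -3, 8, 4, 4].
27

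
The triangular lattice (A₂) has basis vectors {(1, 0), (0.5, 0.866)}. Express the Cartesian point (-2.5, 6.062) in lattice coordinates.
-6b₁ + 7b₂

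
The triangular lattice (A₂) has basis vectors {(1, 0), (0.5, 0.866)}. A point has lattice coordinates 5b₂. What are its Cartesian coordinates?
(2.5, 4.33)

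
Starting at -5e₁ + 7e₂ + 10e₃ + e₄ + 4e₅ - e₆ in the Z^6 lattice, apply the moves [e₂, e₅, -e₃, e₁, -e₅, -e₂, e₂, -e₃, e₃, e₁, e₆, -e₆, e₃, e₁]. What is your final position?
(-2, 8, 10, 1, 4, -1)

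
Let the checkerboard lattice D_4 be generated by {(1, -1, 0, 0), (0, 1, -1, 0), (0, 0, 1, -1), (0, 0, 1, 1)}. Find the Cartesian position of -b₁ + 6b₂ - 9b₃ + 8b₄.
(-1, 7, -7, 17)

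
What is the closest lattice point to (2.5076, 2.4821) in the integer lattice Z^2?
(3, 2)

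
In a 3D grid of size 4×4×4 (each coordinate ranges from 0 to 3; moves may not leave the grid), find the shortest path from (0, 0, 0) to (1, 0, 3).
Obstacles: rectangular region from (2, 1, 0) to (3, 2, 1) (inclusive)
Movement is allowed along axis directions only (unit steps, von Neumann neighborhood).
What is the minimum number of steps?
4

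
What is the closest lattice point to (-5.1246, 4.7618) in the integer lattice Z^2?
(-5, 5)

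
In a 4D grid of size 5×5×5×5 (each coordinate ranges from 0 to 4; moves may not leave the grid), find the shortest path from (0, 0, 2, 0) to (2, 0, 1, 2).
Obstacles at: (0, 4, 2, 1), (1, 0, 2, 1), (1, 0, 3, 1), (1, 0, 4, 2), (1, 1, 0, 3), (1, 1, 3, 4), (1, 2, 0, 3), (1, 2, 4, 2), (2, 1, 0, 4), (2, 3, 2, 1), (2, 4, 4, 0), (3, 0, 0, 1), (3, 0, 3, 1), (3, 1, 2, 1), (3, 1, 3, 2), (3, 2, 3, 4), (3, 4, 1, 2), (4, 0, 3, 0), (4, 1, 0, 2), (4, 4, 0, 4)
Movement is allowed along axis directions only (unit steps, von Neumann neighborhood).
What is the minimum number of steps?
5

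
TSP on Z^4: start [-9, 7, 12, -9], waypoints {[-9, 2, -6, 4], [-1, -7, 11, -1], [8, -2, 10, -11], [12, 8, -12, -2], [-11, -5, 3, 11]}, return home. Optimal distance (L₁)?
202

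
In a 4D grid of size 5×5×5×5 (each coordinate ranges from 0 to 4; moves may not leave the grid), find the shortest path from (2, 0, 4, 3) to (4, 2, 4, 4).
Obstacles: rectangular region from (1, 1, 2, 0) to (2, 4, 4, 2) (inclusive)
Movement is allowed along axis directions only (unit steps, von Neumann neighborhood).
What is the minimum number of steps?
5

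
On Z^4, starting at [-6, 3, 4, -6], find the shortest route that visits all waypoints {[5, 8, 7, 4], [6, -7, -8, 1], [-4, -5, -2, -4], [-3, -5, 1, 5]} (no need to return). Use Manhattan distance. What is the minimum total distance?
89
(one optimal route: (-6, 3, 4, -6) → (-4, -5, -2, -4) → (-3, -5, 1, 5) → (6, -7, -8, 1) → (5, 8, 7, 4))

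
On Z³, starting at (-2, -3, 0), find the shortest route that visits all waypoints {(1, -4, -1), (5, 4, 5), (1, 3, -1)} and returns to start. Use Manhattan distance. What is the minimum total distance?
42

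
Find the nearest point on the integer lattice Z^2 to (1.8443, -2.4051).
(2, -2)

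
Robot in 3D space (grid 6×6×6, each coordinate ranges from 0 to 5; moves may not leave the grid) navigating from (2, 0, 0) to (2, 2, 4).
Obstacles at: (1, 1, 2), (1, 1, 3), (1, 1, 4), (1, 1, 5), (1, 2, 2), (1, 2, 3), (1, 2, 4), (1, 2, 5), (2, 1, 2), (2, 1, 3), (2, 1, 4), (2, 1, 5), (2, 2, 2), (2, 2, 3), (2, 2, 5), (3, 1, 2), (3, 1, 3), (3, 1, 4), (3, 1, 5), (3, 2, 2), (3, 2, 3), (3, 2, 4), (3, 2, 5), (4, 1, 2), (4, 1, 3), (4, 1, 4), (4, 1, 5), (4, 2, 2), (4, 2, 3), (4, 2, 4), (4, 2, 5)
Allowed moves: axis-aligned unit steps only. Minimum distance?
8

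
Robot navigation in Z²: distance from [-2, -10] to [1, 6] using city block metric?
19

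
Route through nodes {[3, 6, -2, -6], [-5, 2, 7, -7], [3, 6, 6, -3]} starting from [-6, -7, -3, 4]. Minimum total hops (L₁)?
59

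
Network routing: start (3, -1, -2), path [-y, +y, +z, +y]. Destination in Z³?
(3, 0, -1)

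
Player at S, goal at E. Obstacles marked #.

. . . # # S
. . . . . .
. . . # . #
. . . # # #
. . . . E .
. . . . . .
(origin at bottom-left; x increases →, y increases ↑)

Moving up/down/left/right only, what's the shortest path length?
9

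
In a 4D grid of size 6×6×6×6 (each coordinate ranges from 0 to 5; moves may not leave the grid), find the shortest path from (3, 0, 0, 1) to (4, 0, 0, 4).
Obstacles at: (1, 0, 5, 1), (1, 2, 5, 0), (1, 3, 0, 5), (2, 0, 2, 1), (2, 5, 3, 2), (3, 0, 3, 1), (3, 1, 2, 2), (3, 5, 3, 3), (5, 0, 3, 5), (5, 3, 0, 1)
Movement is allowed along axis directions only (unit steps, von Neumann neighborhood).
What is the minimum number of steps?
4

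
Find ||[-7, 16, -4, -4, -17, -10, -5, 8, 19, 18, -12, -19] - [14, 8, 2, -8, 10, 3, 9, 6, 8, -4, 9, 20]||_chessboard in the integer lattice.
39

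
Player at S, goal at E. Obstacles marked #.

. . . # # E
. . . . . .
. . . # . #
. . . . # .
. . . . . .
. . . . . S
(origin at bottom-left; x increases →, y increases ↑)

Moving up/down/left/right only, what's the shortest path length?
11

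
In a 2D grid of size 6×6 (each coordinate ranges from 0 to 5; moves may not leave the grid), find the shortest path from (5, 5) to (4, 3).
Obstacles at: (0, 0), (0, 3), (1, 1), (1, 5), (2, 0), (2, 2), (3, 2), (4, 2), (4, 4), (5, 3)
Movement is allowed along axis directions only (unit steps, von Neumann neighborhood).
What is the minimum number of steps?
5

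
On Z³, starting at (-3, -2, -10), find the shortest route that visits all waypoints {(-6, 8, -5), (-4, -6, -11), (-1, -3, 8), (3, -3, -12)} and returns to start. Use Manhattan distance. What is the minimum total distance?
88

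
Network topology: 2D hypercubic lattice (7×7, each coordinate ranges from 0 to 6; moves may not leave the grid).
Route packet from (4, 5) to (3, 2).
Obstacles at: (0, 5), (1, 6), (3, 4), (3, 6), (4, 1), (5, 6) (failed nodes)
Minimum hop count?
4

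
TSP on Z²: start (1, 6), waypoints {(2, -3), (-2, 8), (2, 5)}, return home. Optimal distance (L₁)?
30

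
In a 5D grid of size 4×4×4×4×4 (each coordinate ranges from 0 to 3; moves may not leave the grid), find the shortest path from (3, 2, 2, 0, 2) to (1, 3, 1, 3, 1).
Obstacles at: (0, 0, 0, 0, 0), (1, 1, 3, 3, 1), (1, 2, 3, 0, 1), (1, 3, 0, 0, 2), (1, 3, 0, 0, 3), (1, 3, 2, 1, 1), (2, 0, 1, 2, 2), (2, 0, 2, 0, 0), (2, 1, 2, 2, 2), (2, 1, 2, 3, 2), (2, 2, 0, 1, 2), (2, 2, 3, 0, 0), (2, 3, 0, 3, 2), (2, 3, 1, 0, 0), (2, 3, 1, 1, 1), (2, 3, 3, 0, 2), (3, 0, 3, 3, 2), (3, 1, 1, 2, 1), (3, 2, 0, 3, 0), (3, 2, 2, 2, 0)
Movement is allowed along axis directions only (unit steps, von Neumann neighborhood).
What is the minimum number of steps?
8
(one shortest path: (3, 2, 2, 0, 2) → (2, 2, 2, 0, 2) → (1, 2, 2, 0, 2) → (1, 3, 2, 0, 2) → (1, 3, 1, 0, 2) → (1, 3, 1, 1, 2) → (1, 3, 1, 2, 2) → (1, 3, 1, 3, 2) → (1, 3, 1, 3, 1))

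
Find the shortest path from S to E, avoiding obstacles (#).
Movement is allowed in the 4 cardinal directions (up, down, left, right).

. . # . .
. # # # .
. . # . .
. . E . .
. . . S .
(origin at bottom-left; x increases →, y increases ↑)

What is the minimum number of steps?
2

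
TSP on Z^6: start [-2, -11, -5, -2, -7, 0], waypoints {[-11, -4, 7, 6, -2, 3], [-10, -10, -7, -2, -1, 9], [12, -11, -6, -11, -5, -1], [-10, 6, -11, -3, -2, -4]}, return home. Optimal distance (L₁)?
192
(one optimal route: (-2, -11, -5, -2, -7, 0) → (-10, -10, -7, -2, -1, 9) → (-11, -4, 7, 6, -2, 3) → (-10, 6, -11, -3, -2, -4) → (12, -11, -6, -11, -5, -1) → (-2, -11, -5, -2, -7, 0))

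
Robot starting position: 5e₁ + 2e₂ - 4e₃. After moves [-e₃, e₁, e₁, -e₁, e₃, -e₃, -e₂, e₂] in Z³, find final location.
(6, 2, -5)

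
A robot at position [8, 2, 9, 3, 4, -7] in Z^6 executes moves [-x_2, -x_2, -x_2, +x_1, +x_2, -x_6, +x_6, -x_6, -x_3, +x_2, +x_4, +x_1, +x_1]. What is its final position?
(11, 1, 8, 4, 4, -8)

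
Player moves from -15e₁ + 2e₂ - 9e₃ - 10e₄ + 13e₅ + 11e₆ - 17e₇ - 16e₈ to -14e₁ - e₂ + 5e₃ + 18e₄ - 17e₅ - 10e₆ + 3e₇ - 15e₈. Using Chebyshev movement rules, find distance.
30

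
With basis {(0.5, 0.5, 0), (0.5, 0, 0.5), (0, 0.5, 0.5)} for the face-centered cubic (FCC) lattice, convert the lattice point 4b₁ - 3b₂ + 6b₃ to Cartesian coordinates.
(0.5, 5, 1.5)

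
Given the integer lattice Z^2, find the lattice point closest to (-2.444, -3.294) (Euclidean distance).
(-2, -3)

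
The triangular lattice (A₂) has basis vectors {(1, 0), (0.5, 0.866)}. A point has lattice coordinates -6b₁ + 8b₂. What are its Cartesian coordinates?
(-2, 6.928)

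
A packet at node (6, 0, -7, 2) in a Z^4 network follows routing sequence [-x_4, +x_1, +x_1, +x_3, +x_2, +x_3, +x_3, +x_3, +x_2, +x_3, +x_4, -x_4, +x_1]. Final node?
(9, 2, -2, 1)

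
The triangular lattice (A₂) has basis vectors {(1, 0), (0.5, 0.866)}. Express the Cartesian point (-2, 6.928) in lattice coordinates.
-6b₁ + 8b₂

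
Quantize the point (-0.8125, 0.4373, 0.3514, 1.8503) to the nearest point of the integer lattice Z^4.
(-1, 0, 0, 2)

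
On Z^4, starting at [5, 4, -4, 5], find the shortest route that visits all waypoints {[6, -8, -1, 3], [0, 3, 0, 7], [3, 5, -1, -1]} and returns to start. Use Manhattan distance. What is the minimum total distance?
64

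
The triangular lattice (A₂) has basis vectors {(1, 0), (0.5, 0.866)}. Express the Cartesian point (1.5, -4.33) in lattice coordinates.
4b₁ - 5b₂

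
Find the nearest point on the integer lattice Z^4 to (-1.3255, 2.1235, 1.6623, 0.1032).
(-1, 2, 2, 0)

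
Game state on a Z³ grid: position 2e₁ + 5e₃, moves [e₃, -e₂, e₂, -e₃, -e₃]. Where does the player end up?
(2, 0, 4)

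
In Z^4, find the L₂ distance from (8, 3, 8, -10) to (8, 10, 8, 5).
16.5529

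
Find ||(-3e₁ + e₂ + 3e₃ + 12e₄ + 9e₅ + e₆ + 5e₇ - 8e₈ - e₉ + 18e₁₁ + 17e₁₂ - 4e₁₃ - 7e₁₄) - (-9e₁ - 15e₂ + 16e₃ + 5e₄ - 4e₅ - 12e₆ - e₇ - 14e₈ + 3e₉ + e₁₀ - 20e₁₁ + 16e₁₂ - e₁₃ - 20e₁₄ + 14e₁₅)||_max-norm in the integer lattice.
38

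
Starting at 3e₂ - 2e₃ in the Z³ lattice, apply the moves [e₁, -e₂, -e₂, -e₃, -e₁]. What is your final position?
(0, 1, -3)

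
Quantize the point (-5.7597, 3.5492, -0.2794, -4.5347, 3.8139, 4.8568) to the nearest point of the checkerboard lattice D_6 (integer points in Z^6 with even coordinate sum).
(-6, 4, 0, -5, 4, 5)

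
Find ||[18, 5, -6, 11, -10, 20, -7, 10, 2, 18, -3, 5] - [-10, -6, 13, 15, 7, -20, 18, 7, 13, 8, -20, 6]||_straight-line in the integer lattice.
65.6963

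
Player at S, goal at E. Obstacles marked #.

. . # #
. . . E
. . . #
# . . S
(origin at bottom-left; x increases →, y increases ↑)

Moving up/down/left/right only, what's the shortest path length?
4
(one shortest path: (3, 0) → (2, 0) → (2, 1) → (2, 2) → (3, 2))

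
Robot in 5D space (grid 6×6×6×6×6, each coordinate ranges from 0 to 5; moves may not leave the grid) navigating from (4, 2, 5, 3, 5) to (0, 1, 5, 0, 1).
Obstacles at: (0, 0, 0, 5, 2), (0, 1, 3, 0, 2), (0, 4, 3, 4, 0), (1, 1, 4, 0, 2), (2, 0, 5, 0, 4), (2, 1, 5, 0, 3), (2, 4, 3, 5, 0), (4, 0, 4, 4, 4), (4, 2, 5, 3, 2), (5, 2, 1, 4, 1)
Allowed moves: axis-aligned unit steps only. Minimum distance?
12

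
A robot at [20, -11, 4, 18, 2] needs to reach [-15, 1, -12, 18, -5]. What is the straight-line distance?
40.9145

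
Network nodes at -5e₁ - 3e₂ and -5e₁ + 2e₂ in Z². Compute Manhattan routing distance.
5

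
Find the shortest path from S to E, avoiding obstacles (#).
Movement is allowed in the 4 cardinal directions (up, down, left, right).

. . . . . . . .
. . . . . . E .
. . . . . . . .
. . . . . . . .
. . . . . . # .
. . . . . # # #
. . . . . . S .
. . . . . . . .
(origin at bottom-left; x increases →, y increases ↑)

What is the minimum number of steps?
9
(one shortest path: (6, 1) → (5, 1) → (4, 1) → (4, 2) → (4, 3) → (5, 3) → (5, 4) → (6, 4) → (6, 5) → (6, 6))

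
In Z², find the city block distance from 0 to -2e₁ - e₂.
3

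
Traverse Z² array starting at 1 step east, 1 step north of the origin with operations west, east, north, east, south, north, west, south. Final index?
(1, 1)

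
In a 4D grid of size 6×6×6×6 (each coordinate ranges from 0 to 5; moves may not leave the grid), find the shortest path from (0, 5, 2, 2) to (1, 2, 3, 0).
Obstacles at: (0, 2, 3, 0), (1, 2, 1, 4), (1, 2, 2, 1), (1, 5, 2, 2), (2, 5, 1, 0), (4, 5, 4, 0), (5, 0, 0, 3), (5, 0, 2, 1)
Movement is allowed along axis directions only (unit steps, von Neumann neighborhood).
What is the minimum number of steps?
7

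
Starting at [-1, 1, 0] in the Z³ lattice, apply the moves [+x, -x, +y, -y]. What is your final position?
(-1, 1, 0)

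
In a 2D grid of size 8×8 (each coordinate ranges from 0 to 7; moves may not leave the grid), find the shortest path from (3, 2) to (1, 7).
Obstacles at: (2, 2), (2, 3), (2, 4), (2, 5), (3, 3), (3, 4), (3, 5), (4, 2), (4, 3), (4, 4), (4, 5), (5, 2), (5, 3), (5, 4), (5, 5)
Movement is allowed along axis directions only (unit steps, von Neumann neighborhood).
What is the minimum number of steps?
9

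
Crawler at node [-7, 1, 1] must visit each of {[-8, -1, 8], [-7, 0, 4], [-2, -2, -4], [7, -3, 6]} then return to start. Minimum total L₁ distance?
62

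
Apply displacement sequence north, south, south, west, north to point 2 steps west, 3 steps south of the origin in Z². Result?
(-3, -3)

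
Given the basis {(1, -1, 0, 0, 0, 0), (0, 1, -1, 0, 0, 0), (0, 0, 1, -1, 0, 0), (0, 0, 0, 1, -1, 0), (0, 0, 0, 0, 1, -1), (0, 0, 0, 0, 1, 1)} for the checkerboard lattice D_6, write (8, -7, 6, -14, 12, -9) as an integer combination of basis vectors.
8b₁ + b₂ + 7b₃ - 7b₄ + 7b₅ - 2b₆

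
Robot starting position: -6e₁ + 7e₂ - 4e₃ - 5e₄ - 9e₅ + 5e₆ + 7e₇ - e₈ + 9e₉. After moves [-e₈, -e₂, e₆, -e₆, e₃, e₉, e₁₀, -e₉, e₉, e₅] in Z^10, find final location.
(-6, 6, -3, -5, -8, 5, 7, -2, 10, 1)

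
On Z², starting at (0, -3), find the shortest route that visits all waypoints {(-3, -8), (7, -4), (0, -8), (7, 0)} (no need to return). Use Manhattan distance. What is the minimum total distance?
26
(one optimal route: (0, -3) → (-3, -8) → (0, -8) → (7, -4) → (7, 0))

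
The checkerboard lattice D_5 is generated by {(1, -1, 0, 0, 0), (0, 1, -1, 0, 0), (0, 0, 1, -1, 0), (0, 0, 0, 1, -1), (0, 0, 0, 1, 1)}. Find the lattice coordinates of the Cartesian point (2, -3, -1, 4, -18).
2b₁ - b₂ - 2b₃ + 10b₄ - 8b₅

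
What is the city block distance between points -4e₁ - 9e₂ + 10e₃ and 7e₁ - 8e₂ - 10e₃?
32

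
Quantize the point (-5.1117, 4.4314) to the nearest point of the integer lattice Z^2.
(-5, 4)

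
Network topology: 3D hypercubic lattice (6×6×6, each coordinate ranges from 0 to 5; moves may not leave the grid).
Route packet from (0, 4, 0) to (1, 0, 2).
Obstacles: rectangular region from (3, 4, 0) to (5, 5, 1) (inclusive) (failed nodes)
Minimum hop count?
7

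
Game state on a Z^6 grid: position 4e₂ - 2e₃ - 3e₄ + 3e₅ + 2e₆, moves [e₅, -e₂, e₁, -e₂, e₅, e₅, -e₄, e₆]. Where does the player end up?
(1, 2, -2, -4, 6, 3)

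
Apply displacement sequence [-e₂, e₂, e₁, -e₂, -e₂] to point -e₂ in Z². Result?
(1, -3)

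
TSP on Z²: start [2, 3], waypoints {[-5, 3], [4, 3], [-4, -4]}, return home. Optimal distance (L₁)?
32
(one optimal route: (2, 3) → (-5, 3) → (-4, -4) → (4, 3) → (2, 3))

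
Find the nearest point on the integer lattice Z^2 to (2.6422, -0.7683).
(3, -1)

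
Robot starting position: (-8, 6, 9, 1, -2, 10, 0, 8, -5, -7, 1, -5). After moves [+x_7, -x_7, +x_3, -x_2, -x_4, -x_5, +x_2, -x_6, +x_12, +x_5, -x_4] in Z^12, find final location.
(-8, 6, 10, -1, -2, 9, 0, 8, -5, -7, 1, -4)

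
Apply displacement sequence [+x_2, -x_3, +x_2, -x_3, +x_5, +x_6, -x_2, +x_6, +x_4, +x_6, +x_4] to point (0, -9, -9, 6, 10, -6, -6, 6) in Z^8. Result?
(0, -8, -11, 8, 11, -3, -6, 6)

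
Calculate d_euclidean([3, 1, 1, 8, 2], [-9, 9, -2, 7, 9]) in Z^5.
16.3401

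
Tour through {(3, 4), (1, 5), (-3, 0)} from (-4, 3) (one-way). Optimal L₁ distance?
16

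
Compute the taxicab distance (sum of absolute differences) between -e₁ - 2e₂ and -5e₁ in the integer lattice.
6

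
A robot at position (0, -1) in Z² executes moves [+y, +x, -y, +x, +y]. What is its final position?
(2, 0)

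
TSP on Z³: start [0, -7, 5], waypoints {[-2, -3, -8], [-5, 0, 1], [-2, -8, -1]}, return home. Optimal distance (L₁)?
52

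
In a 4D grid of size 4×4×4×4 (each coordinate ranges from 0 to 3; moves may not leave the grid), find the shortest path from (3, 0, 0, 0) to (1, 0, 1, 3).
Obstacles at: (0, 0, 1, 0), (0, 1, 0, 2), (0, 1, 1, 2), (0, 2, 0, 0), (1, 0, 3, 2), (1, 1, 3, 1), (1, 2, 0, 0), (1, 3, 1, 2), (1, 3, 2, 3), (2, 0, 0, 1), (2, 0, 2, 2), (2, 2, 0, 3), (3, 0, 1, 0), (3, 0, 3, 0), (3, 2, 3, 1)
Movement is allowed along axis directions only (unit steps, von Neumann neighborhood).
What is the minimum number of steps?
6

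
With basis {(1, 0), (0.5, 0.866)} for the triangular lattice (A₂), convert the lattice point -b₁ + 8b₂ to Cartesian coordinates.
(3, 6.928)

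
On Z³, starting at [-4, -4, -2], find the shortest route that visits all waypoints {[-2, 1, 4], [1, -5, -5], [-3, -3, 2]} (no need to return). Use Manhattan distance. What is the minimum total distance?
29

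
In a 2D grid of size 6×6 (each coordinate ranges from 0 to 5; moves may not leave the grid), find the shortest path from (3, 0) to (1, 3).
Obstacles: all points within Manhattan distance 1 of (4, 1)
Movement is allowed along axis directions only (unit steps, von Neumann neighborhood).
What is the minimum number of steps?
5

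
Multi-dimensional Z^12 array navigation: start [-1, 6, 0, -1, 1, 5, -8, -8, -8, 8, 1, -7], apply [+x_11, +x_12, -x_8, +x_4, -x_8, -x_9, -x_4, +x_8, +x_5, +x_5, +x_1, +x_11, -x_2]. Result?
(0, 5, 0, -1, 3, 5, -8, -9, -9, 8, 3, -6)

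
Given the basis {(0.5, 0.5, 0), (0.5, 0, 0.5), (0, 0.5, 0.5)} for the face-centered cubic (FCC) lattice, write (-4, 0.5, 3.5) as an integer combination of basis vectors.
-7b₁ - b₂ + 8b₃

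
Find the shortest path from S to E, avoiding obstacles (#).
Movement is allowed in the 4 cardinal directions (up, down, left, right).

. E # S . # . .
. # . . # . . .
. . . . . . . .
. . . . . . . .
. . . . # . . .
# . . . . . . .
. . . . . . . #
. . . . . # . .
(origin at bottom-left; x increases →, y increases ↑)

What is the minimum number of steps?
8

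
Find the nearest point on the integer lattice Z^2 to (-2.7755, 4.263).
(-3, 4)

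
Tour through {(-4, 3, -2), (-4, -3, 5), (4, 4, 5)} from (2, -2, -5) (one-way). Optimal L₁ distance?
42
(one optimal route: (2, -2, -5) → (-4, 3, -2) → (-4, -3, 5) → (4, 4, 5))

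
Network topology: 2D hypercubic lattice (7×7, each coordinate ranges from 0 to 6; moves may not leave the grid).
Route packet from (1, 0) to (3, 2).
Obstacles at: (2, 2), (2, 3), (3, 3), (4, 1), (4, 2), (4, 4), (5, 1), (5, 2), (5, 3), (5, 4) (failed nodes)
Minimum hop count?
4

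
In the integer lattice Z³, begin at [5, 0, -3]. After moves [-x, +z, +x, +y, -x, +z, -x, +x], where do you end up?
(4, 1, -1)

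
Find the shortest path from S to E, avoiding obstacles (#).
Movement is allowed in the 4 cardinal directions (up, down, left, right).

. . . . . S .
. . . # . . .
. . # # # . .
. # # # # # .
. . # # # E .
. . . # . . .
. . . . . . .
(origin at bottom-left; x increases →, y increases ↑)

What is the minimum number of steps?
6
(one shortest path: (5, 6) → (6, 6) → (6, 5) → (6, 4) → (6, 3) → (6, 2) → (5, 2))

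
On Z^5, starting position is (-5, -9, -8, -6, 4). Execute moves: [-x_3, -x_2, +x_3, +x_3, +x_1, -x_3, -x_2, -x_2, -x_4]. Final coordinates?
(-4, -12, -8, -7, 4)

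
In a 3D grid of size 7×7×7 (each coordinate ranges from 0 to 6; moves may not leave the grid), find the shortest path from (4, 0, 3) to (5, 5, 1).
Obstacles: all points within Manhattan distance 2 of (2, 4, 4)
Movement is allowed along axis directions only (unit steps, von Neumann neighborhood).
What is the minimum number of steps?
8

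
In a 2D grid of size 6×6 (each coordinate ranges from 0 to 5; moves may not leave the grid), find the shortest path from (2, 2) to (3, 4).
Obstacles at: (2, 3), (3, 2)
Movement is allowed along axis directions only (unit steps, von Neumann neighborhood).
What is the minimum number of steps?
5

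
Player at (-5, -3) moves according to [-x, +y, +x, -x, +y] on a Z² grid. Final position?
(-6, -1)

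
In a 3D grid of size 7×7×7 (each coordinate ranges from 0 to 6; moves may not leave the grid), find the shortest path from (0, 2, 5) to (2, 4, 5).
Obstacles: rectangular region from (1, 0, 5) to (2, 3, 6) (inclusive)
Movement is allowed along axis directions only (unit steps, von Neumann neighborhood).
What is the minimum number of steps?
4
(one shortest path: (0, 2, 5) → (0, 3, 5) → (0, 4, 5) → (1, 4, 5) → (2, 4, 5))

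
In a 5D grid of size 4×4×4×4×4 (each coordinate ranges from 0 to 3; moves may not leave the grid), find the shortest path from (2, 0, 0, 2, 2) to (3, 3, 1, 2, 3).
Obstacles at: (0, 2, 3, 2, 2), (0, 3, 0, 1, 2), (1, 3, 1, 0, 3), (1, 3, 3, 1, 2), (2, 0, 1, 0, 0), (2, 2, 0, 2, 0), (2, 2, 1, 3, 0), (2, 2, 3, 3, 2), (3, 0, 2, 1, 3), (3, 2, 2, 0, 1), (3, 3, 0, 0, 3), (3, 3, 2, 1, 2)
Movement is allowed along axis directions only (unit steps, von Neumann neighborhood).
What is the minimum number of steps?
6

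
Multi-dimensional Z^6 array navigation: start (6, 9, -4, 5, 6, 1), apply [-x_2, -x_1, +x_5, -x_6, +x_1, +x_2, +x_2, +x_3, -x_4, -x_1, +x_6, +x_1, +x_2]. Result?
(6, 11, -3, 4, 7, 1)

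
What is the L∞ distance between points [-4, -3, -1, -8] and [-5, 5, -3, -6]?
8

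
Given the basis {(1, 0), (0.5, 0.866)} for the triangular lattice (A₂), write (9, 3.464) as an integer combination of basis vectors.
7b₁ + 4b₂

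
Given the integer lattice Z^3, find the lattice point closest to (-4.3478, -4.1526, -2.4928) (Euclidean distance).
(-4, -4, -2)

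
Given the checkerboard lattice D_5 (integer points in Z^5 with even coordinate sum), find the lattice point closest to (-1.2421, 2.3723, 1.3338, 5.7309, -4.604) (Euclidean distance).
(-1, 2, 1, 6, -4)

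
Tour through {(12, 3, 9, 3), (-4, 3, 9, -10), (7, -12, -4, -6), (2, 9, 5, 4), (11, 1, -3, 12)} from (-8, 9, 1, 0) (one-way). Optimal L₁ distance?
137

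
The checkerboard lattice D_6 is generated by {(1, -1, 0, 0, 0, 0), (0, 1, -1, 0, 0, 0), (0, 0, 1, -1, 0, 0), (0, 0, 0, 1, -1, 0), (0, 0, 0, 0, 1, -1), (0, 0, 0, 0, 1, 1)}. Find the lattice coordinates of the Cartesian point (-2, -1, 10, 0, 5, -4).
-2b₁ - 3b₂ + 7b₃ + 7b₄ + 8b₅ + 4b₆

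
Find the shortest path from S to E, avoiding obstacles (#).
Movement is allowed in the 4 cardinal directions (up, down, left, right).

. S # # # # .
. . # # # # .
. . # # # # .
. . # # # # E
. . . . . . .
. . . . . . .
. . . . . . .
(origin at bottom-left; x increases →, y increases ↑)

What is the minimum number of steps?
10
(one shortest path: (1, 6) → (1, 5) → (1, 4) → (1, 3) → (1, 2) → (2, 2) → (3, 2) → (4, 2) → (5, 2) → (6, 2) → (6, 3))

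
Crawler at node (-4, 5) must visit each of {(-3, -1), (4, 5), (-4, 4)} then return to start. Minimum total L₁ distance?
28
(one optimal route: (-4, 5) → (4, 5) → (-3, -1) → (-4, 4) → (-4, 5))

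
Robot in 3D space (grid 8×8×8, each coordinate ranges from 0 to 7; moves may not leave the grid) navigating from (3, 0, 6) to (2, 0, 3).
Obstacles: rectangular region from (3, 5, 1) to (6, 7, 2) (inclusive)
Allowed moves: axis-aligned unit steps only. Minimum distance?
4
(one shortest path: (3, 0, 6) → (2, 0, 6) → (2, 0, 5) → (2, 0, 4) → (2, 0, 3))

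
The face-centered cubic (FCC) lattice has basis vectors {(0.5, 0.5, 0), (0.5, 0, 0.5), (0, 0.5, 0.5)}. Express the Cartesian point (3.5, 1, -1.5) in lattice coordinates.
6b₁ + b₂ - 4b₃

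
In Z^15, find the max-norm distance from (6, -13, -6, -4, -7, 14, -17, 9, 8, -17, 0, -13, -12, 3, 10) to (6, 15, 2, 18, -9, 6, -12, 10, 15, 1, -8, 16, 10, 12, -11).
29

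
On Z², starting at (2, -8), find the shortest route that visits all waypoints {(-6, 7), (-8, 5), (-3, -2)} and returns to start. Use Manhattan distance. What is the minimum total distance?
50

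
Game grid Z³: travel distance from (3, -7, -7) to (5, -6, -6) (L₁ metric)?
4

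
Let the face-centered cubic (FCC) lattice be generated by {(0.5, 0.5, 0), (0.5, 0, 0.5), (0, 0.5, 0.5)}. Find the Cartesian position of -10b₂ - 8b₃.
(-5, -4, -9)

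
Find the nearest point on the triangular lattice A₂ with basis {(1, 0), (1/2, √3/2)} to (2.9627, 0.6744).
(2.5, 0.866)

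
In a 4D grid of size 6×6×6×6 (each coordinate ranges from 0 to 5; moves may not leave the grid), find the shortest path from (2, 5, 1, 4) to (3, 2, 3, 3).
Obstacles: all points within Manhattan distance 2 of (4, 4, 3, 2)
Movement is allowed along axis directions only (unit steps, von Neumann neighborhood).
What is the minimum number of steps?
7
(one shortest path: (2, 5, 1, 4) → (3, 5, 1, 4) → (3, 4, 1, 4) → (3, 3, 1, 4) → (3, 2, 1, 4) → (3, 2, 2, 4) → (3, 2, 3, 4) → (3, 2, 3, 3))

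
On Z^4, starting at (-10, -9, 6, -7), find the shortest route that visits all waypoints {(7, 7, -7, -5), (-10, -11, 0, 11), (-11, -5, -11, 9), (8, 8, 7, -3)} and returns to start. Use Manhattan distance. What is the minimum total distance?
152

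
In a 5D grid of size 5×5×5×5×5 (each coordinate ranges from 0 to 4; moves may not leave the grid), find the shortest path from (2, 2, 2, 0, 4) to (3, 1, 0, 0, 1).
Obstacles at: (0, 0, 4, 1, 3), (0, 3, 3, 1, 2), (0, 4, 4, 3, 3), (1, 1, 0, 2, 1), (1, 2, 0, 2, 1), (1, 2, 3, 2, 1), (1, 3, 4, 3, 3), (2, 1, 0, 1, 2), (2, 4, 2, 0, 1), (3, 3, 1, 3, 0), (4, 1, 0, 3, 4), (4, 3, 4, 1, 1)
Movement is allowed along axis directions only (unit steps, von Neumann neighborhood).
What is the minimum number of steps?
7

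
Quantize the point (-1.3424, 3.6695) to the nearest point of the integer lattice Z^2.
(-1, 4)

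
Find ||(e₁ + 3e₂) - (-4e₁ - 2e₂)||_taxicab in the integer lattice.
10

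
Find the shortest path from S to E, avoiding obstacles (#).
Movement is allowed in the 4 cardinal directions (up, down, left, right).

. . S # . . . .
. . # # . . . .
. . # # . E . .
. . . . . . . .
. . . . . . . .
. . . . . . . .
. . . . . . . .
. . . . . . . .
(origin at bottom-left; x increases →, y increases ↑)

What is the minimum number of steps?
9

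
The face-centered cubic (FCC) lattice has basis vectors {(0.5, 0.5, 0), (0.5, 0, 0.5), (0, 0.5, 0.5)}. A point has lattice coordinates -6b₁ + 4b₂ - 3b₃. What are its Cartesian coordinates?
(-1, -4.5, 0.5)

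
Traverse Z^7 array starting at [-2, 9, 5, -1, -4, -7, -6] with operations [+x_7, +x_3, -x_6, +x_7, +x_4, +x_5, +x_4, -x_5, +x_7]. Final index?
(-2, 9, 6, 1, -4, -8, -3)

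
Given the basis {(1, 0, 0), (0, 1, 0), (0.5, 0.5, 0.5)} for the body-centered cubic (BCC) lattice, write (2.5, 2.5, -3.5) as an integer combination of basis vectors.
6b₁ + 6b₂ - 7b₃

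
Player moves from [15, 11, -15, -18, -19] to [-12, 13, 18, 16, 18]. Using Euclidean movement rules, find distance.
65.9318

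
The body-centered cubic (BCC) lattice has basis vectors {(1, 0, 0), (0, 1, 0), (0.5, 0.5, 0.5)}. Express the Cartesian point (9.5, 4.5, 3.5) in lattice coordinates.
6b₁ + b₂ + 7b₃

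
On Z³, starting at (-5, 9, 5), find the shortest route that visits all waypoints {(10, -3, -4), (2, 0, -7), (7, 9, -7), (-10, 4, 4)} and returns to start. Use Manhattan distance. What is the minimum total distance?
94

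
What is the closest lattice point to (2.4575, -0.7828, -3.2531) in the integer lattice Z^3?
(2, -1, -3)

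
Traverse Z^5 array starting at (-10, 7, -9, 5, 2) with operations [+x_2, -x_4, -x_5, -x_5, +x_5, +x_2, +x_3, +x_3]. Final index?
(-10, 9, -7, 4, 1)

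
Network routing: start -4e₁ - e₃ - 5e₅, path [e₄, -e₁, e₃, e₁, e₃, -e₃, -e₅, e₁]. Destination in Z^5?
(-3, 0, 0, 1, -6)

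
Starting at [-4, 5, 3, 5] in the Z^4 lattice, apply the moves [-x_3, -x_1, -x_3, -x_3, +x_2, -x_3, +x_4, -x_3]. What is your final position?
(-5, 6, -2, 6)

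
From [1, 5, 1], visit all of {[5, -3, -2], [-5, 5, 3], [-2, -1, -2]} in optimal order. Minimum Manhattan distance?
31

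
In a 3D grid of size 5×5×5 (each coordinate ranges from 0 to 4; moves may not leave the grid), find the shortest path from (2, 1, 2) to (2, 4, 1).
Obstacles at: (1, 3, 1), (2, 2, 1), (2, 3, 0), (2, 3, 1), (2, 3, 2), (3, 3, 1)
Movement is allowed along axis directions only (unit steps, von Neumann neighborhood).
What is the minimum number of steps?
6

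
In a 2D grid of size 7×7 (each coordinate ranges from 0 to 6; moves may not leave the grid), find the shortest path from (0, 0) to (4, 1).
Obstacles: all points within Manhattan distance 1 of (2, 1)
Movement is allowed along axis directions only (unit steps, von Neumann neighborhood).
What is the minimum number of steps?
9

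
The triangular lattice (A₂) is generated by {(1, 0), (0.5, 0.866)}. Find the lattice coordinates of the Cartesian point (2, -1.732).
3b₁ - 2b₂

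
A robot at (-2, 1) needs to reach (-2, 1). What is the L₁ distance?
0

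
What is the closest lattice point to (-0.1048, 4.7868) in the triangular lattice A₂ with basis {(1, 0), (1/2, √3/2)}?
(0, 5.196)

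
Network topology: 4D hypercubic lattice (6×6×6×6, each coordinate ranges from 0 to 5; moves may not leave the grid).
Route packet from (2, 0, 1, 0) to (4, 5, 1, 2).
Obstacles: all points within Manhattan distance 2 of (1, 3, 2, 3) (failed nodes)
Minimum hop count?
9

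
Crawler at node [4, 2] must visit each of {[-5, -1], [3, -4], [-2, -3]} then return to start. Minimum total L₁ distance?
30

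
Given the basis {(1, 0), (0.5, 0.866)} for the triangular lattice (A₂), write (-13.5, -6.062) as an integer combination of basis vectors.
-10b₁ - 7b₂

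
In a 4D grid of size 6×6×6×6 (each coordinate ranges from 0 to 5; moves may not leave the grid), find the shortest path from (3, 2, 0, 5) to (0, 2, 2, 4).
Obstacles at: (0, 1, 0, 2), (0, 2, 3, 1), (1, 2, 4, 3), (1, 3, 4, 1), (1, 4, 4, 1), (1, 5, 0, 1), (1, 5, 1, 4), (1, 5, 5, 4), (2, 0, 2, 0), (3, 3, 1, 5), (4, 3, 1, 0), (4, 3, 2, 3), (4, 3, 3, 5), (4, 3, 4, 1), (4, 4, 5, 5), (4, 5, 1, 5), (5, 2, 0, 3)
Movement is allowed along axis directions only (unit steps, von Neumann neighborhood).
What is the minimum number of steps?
6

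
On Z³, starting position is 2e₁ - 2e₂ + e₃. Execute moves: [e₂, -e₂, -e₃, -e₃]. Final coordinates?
(2, -2, -1)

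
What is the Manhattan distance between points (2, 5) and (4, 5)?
2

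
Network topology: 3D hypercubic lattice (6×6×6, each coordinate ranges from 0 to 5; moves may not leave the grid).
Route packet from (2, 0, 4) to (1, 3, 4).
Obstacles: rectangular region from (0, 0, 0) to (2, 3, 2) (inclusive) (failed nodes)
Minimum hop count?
4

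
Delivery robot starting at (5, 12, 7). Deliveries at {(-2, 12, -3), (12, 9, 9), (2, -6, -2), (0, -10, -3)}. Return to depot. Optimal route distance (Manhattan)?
96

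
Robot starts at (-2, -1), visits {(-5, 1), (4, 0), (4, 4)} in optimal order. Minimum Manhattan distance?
19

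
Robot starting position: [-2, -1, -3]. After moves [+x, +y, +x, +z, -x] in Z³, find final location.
(-1, 0, -2)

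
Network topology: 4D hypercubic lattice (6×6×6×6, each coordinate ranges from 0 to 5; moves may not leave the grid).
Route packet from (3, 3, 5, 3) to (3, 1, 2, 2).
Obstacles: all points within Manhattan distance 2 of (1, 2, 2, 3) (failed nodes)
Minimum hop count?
6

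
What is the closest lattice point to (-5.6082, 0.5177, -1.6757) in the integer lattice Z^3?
(-6, 1, -2)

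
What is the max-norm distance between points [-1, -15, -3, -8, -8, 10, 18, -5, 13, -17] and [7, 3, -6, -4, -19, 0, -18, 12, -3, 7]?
36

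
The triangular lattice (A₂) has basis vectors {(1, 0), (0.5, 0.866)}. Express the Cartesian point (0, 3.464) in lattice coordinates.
-2b₁ + 4b₂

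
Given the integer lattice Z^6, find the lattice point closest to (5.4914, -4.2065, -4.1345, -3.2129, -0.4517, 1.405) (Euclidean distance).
(5, -4, -4, -3, 0, 1)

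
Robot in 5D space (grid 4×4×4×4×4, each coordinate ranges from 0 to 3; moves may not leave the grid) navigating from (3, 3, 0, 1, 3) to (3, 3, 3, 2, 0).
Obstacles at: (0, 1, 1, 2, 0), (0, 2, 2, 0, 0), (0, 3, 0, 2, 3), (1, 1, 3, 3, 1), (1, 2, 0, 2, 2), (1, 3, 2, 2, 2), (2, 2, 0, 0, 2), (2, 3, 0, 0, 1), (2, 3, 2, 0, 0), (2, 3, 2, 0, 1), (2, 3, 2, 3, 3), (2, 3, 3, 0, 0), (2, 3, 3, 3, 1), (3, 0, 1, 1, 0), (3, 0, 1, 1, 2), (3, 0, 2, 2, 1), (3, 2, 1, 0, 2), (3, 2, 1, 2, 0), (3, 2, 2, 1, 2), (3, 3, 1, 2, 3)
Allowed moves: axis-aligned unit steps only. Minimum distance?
7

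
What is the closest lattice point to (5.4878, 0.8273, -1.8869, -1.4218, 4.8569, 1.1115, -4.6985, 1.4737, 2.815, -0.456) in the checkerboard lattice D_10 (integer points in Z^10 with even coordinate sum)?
(5, 1, -2, -1, 5, 1, -5, 1, 3, 0)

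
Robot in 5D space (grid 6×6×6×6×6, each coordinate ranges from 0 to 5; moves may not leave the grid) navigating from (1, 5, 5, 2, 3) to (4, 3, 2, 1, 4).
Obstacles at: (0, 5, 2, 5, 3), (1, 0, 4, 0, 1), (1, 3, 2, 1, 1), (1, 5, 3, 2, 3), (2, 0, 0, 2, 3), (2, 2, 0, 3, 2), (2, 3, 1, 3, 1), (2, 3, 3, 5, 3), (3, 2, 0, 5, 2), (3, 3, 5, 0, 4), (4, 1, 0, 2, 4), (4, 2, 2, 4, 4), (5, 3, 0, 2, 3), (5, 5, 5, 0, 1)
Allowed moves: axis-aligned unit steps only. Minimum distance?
10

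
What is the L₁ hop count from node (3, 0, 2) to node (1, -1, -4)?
9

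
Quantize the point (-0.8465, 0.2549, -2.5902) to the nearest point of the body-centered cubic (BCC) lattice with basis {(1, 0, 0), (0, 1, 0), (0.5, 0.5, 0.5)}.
(-0.5, 0.5, -2.5)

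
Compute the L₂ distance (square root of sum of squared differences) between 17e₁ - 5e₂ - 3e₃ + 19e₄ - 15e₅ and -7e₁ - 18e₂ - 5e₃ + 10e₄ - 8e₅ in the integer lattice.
29.6479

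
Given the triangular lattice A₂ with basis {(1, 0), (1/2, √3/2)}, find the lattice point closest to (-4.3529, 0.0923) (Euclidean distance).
(-4, 0)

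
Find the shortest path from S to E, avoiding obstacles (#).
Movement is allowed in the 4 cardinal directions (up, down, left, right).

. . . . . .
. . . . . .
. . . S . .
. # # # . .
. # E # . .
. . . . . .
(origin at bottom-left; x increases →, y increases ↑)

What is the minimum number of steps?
7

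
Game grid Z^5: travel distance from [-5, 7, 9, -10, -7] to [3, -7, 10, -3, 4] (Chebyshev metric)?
14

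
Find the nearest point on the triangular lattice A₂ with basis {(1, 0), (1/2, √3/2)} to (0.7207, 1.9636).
(1, 1.732)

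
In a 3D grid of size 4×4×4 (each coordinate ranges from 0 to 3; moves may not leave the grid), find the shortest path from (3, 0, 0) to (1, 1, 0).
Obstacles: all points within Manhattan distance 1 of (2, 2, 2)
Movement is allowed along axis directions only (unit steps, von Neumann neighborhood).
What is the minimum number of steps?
3
(one shortest path: (3, 0, 0) → (2, 0, 0) → (1, 0, 0) → (1, 1, 0))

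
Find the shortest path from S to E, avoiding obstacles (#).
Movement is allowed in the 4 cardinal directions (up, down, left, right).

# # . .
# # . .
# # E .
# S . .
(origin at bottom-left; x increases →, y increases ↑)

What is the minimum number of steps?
2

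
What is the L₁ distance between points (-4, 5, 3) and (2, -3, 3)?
14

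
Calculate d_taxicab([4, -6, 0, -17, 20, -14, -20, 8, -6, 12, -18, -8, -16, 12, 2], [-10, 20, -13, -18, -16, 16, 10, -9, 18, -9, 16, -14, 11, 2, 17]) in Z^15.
304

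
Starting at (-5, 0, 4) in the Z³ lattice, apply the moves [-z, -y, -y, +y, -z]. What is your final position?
(-5, -1, 2)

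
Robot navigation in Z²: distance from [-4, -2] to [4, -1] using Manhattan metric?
9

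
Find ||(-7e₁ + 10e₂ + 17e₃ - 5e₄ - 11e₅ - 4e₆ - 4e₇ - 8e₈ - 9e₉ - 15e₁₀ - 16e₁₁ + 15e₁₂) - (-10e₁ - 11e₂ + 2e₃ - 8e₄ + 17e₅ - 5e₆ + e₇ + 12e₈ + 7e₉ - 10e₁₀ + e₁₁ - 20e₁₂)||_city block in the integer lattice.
169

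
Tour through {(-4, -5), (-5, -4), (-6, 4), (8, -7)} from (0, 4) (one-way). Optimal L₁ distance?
31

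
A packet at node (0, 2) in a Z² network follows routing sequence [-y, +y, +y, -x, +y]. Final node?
(-1, 4)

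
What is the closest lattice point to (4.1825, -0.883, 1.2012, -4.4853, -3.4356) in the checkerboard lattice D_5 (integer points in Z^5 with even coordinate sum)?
(4, -1, 1, -5, -3)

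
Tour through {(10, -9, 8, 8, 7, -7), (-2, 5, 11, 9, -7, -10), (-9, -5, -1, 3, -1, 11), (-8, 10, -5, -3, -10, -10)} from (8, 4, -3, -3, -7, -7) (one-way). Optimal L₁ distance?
182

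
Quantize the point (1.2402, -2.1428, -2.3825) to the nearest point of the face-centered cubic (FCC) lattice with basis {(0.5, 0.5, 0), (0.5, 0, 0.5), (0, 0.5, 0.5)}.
(1.5, -2, -2.5)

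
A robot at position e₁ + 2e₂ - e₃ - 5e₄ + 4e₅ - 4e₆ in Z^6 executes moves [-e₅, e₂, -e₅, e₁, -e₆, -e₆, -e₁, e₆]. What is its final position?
(1, 3, -1, -5, 2, -5)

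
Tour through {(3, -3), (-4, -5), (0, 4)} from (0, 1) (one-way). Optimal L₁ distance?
22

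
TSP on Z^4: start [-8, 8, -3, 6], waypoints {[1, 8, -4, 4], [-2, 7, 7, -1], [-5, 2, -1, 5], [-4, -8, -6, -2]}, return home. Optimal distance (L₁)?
98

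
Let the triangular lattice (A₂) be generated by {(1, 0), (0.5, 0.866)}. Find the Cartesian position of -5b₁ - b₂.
(-5.5, -0.866)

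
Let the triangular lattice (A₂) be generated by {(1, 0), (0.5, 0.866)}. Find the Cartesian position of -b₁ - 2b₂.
(-2, -1.732)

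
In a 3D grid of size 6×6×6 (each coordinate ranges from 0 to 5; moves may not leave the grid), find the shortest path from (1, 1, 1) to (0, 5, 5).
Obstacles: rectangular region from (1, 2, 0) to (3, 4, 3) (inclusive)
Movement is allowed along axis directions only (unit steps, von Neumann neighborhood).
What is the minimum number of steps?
9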